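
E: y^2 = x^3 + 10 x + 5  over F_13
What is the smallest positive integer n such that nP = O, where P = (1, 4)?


Compute successive multiples of P until we hit O:
  1P = (1, 4)
  2P = (11, 9)
  3P = (11, 4)
  4P = (1, 9)
  5P = O

ord(P) = 5


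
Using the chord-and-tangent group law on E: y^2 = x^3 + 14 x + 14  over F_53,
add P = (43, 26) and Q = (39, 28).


P != Q, so use the chord formula.
s = (y2 - y1) / (x2 - x1) = (2) / (49) mod 53 = 26
x3 = s^2 - x1 - x2 mod 53 = 26^2 - 43 - 39 = 11
y3 = s (x1 - x3) - y1 mod 53 = 26 * (43 - 11) - 26 = 11

P + Q = (11, 11)


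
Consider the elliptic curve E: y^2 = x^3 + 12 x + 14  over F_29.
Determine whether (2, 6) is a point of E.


Check whether y^2 = x^3 + 12 x + 14 (mod 29) for (x, y) = (2, 6).
LHS: y^2 = 6^2 mod 29 = 7
RHS: x^3 + 12 x + 14 = 2^3 + 12*2 + 14 mod 29 = 17
LHS != RHS

No, not on the curve


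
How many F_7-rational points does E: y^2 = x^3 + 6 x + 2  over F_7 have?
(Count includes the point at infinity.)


For each x in F_7, count y with y^2 = x^3 + 6 x + 2 mod 7:
  x = 0: RHS = 2, y in [3, 4]  -> 2 point(s)
  x = 1: RHS = 2, y in [3, 4]  -> 2 point(s)
  x = 2: RHS = 1, y in [1, 6]  -> 2 point(s)
  x = 6: RHS = 2, y in [3, 4]  -> 2 point(s)
Affine points: 8. Add the point at infinity: total = 9.

#E(F_7) = 9


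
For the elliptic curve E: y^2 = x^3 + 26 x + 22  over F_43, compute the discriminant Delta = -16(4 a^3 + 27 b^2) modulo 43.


4 a^3 + 27 b^2 = 4*26^3 + 27*22^2 = 70304 + 13068 = 83372
Delta = -16 * (83372) = -1333952
Delta mod 43 = 37

Delta = 37 (mod 43)


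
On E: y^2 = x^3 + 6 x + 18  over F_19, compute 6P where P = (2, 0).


k = 6 = 110_2 (binary, LSB first: 011)
Double-and-add from P = (2, 0):
  bit 0 = 0: acc unchanged = O
  bit 1 = 1: acc = O + O = O
  bit 2 = 1: acc = O + O = O

6P = O


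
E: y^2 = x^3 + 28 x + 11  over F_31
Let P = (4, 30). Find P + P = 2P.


Doubling: s = (3 x1^2 + a) / (2 y1)
s = (3*4^2 + 28) / (2*30) mod 31 = 24
x3 = s^2 - 2 x1 mod 31 = 24^2 - 2*4 = 10
y3 = s (x1 - x3) - y1 mod 31 = 24 * (4 - 10) - 30 = 12

2P = (10, 12)


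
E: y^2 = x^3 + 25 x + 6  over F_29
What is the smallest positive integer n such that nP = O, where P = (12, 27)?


Compute successive multiples of P until we hit O:
  1P = (12, 27)
  2P = (28, 3)
  3P = (13, 18)
  4P = (27, 21)
  5P = (18, 16)
  6P = (8, 14)
  7P = (25, 25)
  8P = (26, 22)
  ... (continuing to 33P)
  33P = O

ord(P) = 33


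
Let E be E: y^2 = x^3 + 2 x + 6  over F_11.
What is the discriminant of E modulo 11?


4 a^3 + 27 b^2 = 4*2^3 + 27*6^2 = 32 + 972 = 1004
Delta = -16 * (1004) = -16064
Delta mod 11 = 7

Delta = 7 (mod 11)


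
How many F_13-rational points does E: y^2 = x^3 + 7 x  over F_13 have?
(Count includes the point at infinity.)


For each x in F_13, count y with y^2 = x^3 + 7 x + 0 mod 13:
  x = 0: RHS = 0, y in [0]  -> 1 point(s)
  x = 2: RHS = 9, y in [3, 10]  -> 2 point(s)
  x = 3: RHS = 9, y in [3, 10]  -> 2 point(s)
  x = 4: RHS = 1, y in [1, 12]  -> 2 point(s)
  x = 5: RHS = 4, y in [2, 11]  -> 2 point(s)
  x = 8: RHS = 9, y in [3, 10]  -> 2 point(s)
  x = 9: RHS = 12, y in [5, 8]  -> 2 point(s)
  x = 10: RHS = 4, y in [2, 11]  -> 2 point(s)
  x = 11: RHS = 4, y in [2, 11]  -> 2 point(s)
Affine points: 17. Add the point at infinity: total = 18.

#E(F_13) = 18


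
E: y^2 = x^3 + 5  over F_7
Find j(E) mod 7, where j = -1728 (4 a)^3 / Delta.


Delta = -16(4 a^3 + 27 b^2) mod 7 = 1
-1728 * (4 a)^3 = -1728 * (4*0)^3 mod 7 = 0
j = 0 * 1^(-1) mod 7 = 0

j = 0 (mod 7)


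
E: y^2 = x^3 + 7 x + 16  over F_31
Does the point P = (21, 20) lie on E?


Check whether y^2 = x^3 + 7 x + 16 (mod 31) for (x, y) = (21, 20).
LHS: y^2 = 20^2 mod 31 = 28
RHS: x^3 + 7 x + 16 = 21^3 + 7*21 + 16 mod 31 = 0
LHS != RHS

No, not on the curve


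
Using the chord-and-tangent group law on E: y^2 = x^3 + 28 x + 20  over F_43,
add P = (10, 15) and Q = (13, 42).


P != Q, so use the chord formula.
s = (y2 - y1) / (x2 - x1) = (27) / (3) mod 43 = 9
x3 = s^2 - x1 - x2 mod 43 = 9^2 - 10 - 13 = 15
y3 = s (x1 - x3) - y1 mod 43 = 9 * (10 - 15) - 15 = 26

P + Q = (15, 26)


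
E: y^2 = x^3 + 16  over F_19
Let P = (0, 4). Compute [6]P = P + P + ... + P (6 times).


k = 6 = 110_2 (binary, LSB first: 011)
Double-and-add from P = (0, 4):
  bit 0 = 0: acc unchanged = O
  bit 1 = 1: acc = O + (0, 15) = (0, 15)
  bit 2 = 1: acc = (0, 15) + (0, 4) = O

6P = O


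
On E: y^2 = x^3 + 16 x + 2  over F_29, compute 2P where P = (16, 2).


Doubling: s = (3 x1^2 + a) / (2 y1)
s = (3*16^2 + 16) / (2*2) mod 29 = 22
x3 = s^2 - 2 x1 mod 29 = 22^2 - 2*16 = 17
y3 = s (x1 - x3) - y1 mod 29 = 22 * (16 - 17) - 2 = 5

2P = (17, 5)


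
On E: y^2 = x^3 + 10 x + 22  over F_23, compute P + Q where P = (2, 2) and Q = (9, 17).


P != Q, so use the chord formula.
s = (y2 - y1) / (x2 - x1) = (15) / (7) mod 23 = 12
x3 = s^2 - x1 - x2 mod 23 = 12^2 - 2 - 9 = 18
y3 = s (x1 - x3) - y1 mod 23 = 12 * (2 - 18) - 2 = 13

P + Q = (18, 13)


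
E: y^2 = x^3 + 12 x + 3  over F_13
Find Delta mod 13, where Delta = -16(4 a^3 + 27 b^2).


4 a^3 + 27 b^2 = 4*12^3 + 27*3^2 = 6912 + 243 = 7155
Delta = -16 * (7155) = -114480
Delta mod 13 = 11

Delta = 11 (mod 13)


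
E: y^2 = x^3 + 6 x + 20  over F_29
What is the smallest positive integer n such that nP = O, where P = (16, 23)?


Compute successive multiples of P until we hit O:
  1P = (16, 23)
  2P = (3, 23)
  3P = (10, 6)
  4P = (7, 17)
  5P = (0, 7)
  6P = (14, 8)
  7P = (19, 27)
  8P = (28, 19)
  ... (continuing to 18P)
  18P = O

ord(P) = 18


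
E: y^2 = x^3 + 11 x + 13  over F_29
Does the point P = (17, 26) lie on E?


Check whether y^2 = x^3 + 11 x + 13 (mod 29) for (x, y) = (17, 26).
LHS: y^2 = 26^2 mod 29 = 9
RHS: x^3 + 11 x + 13 = 17^3 + 11*17 + 13 mod 29 = 9
LHS = RHS

Yes, on the curve


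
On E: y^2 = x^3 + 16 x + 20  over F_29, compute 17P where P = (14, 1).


k = 17 = 10001_2 (binary, LSB first: 10001)
Double-and-add from P = (14, 1):
  bit 0 = 1: acc = O + (14, 1) = (14, 1)
  bit 1 = 0: acc unchanged = (14, 1)
  bit 2 = 0: acc unchanged = (14, 1)
  bit 3 = 0: acc unchanged = (14, 1)
  bit 4 = 1: acc = (14, 1) + (16, 15) = (19, 22)

17P = (19, 22)


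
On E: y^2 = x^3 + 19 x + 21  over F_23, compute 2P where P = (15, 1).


Doubling: s = (3 x1^2 + a) / (2 y1)
s = (3*15^2 + 19) / (2*1) mod 23 = 2
x3 = s^2 - 2 x1 mod 23 = 2^2 - 2*15 = 20
y3 = s (x1 - x3) - y1 mod 23 = 2 * (15 - 20) - 1 = 12

2P = (20, 12)


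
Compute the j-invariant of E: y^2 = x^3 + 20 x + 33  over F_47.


Delta = -16(4 a^3 + 27 b^2) mod 47 = 40
-1728 * (4 a)^3 = -1728 * (4*20)^3 mod 47 = 37
j = 37 * 40^(-1) mod 47 = 35

j = 35 (mod 47)


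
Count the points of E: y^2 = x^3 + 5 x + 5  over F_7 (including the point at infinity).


For each x in F_7, count y with y^2 = x^3 + 5 x + 5 mod 7:
  x = 1: RHS = 4, y in [2, 5]  -> 2 point(s)
  x = 2: RHS = 2, y in [3, 4]  -> 2 point(s)
  x = 5: RHS = 1, y in [1, 6]  -> 2 point(s)
Affine points: 6. Add the point at infinity: total = 7.

#E(F_7) = 7


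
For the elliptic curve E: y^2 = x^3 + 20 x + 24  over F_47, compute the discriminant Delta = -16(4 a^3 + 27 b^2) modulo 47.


4 a^3 + 27 b^2 = 4*20^3 + 27*24^2 = 32000 + 15552 = 47552
Delta = -16 * (47552) = -760832
Delta mod 47 = 4

Delta = 4 (mod 47)


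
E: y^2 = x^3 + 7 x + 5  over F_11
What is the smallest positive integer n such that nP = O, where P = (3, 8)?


Compute successive multiples of P until we hit O:
  1P = (3, 8)
  2P = (9, 4)
  3P = (8, 10)
  4P = (5, 0)
  5P = (8, 1)
  6P = (9, 7)
  7P = (3, 3)
  8P = O

ord(P) = 8


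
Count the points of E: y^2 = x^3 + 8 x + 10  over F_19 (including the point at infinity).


For each x in F_19, count y with y^2 = x^3 + 8 x + 10 mod 19:
  x = 1: RHS = 0, y in [0]  -> 1 point(s)
  x = 3: RHS = 4, y in [2, 17]  -> 2 point(s)
  x = 4: RHS = 11, y in [7, 12]  -> 2 point(s)
  x = 5: RHS = 4, y in [2, 17]  -> 2 point(s)
  x = 8: RHS = 16, y in [4, 15]  -> 2 point(s)
  x = 10: RHS = 7, y in [8, 11]  -> 2 point(s)
  x = 11: RHS = 4, y in [2, 17]  -> 2 point(s)
  x = 14: RHS = 16, y in [4, 15]  -> 2 point(s)
  x = 15: RHS = 9, y in [3, 16]  -> 2 point(s)
  x = 16: RHS = 16, y in [4, 15]  -> 2 point(s)
  x = 17: RHS = 5, y in [9, 10]  -> 2 point(s)
  x = 18: RHS = 1, y in [1, 18]  -> 2 point(s)
Affine points: 23. Add the point at infinity: total = 24.

#E(F_19) = 24


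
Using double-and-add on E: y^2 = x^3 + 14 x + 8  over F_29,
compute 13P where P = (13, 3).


k = 13 = 1101_2 (binary, LSB first: 1011)
Double-and-add from P = (13, 3):
  bit 0 = 1: acc = O + (13, 3) = (13, 3)
  bit 1 = 0: acc unchanged = (13, 3)
  bit 2 = 1: acc = (13, 3) + (1, 20) = (16, 23)
  bit 3 = 1: acc = (16, 23) + (21, 15) = (5, 0)

13P = (5, 0)


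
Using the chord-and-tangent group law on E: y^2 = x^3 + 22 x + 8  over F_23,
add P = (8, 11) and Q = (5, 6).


P != Q, so use the chord formula.
s = (y2 - y1) / (x2 - x1) = (18) / (20) mod 23 = 17
x3 = s^2 - x1 - x2 mod 23 = 17^2 - 8 - 5 = 0
y3 = s (x1 - x3) - y1 mod 23 = 17 * (8 - 0) - 11 = 10

P + Q = (0, 10)


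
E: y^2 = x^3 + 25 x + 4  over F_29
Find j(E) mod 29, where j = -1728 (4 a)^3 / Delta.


Delta = -16(4 a^3 + 27 b^2) mod 29 = 26
-1728 * (4 a)^3 = -1728 * (4*25)^3 mod 29 = 3
j = 3 * 26^(-1) mod 29 = 28

j = 28 (mod 29)


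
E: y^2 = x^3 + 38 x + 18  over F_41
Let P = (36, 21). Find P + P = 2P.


Doubling: s = (3 x1^2 + a) / (2 y1)
s = (3*36^2 + 38) / (2*21) mod 41 = 31
x3 = s^2 - 2 x1 mod 41 = 31^2 - 2*36 = 28
y3 = s (x1 - x3) - y1 mod 41 = 31 * (36 - 28) - 21 = 22

2P = (28, 22)


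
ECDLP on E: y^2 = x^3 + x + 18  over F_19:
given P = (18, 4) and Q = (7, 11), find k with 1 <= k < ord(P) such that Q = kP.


Enumerate multiples of P until we hit Q = (7, 11):
  1P = (18, 4)
  2P = (7, 11)
Match found at i = 2.

k = 2


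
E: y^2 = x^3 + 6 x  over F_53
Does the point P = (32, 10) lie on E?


Check whether y^2 = x^3 + 6 x + 0 (mod 53) for (x, y) = (32, 10).
LHS: y^2 = 10^2 mod 53 = 47
RHS: x^3 + 6 x + 0 = 32^3 + 6*32 + 0 mod 53 = 47
LHS = RHS

Yes, on the curve


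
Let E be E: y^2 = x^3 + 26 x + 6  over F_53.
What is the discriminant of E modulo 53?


4 a^3 + 27 b^2 = 4*26^3 + 27*6^2 = 70304 + 972 = 71276
Delta = -16 * (71276) = -1140416
Delta mod 53 = 38

Delta = 38 (mod 53)


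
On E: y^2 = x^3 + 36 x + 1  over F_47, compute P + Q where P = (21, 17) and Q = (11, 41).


P != Q, so use the chord formula.
s = (y2 - y1) / (x2 - x1) = (24) / (37) mod 47 = 7
x3 = s^2 - x1 - x2 mod 47 = 7^2 - 21 - 11 = 17
y3 = s (x1 - x3) - y1 mod 47 = 7 * (21 - 17) - 17 = 11

P + Q = (17, 11)


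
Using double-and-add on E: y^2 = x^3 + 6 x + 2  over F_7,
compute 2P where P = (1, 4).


k = 2 = 10_2 (binary, LSB first: 01)
Double-and-add from P = (1, 4):
  bit 0 = 0: acc unchanged = O
  bit 1 = 1: acc = O + (2, 1) = (2, 1)

2P = (2, 1)


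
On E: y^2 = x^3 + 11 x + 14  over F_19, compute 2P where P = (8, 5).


Doubling: s = (3 x1^2 + a) / (2 y1)
s = (3*8^2 + 11) / (2*5) mod 19 = 7
x3 = s^2 - 2 x1 mod 19 = 7^2 - 2*8 = 14
y3 = s (x1 - x3) - y1 mod 19 = 7 * (8 - 14) - 5 = 10

2P = (14, 10)


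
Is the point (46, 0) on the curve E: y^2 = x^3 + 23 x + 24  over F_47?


Check whether y^2 = x^3 + 23 x + 24 (mod 47) for (x, y) = (46, 0).
LHS: y^2 = 0^2 mod 47 = 0
RHS: x^3 + 23 x + 24 = 46^3 + 23*46 + 24 mod 47 = 0
LHS = RHS

Yes, on the curve


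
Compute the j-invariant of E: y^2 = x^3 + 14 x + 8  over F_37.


Delta = -16(4 a^3 + 27 b^2) mod 37 = 14
-1728 * (4 a)^3 = -1728 * (4*14)^3 mod 37 = 6
j = 6 * 14^(-1) mod 37 = 11

j = 11 (mod 37)


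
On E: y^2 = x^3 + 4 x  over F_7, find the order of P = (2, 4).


Compute successive multiples of P until we hit O:
  1P = (2, 4)
  2P = (0, 0)
  3P = (2, 3)
  4P = O

ord(P) = 4


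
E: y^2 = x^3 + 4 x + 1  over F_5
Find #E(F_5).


For each x in F_5, count y with y^2 = x^3 + 4 x + 1 mod 5:
  x = 0: RHS = 1, y in [1, 4]  -> 2 point(s)
  x = 1: RHS = 1, y in [1, 4]  -> 2 point(s)
  x = 3: RHS = 0, y in [0]  -> 1 point(s)
  x = 4: RHS = 1, y in [1, 4]  -> 2 point(s)
Affine points: 7. Add the point at infinity: total = 8.

#E(F_5) = 8


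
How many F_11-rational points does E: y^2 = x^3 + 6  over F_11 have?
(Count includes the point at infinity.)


For each x in F_11, count y with y^2 = x^3 + 0 x + 6 mod 11:
  x = 2: RHS = 3, y in [5, 6]  -> 2 point(s)
  x = 3: RHS = 0, y in [0]  -> 1 point(s)
  x = 4: RHS = 4, y in [2, 9]  -> 2 point(s)
  x = 8: RHS = 1, y in [1, 10]  -> 2 point(s)
  x = 9: RHS = 9, y in [3, 8]  -> 2 point(s)
  x = 10: RHS = 5, y in [4, 7]  -> 2 point(s)
Affine points: 11. Add the point at infinity: total = 12.

#E(F_11) = 12


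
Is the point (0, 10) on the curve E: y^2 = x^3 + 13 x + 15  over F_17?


Check whether y^2 = x^3 + 13 x + 15 (mod 17) for (x, y) = (0, 10).
LHS: y^2 = 10^2 mod 17 = 15
RHS: x^3 + 13 x + 15 = 0^3 + 13*0 + 15 mod 17 = 15
LHS = RHS

Yes, on the curve


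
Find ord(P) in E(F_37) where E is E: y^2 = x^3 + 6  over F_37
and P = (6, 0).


Compute successive multiples of P until we hit O:
  1P = (6, 0)
  2P = O

ord(P) = 2


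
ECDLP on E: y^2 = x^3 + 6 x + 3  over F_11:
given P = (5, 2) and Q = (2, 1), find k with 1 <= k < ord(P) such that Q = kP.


Enumerate multiples of P until we hit Q = (2, 1):
  1P = (5, 2)
  2P = (2, 1)
Match found at i = 2.

k = 2


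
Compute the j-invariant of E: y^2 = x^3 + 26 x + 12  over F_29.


Delta = -16(4 a^3 + 27 b^2) mod 29 = 14
-1728 * (4 a)^3 = -1728 * (4*26)^3 mod 29 = 28
j = 28 * 14^(-1) mod 29 = 2

j = 2 (mod 29)


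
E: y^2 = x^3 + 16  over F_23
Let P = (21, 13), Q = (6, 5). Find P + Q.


P != Q, so use the chord formula.
s = (y2 - y1) / (x2 - x1) = (15) / (8) mod 23 = 22
x3 = s^2 - x1 - x2 mod 23 = 22^2 - 21 - 6 = 20
y3 = s (x1 - x3) - y1 mod 23 = 22 * (21 - 20) - 13 = 9

P + Q = (20, 9)


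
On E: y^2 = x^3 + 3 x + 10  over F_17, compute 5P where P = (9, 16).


k = 5 = 101_2 (binary, LSB first: 101)
Double-and-add from P = (9, 16):
  bit 0 = 1: acc = O + (9, 16) = (9, 16)
  bit 1 = 0: acc unchanged = (9, 16)
  bit 2 = 1: acc = (9, 16) + (8, 6) = (15, 9)

5P = (15, 9)


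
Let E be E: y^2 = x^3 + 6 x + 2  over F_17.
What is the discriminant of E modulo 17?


4 a^3 + 27 b^2 = 4*6^3 + 27*2^2 = 864 + 108 = 972
Delta = -16 * (972) = -15552
Delta mod 17 = 3

Delta = 3 (mod 17)


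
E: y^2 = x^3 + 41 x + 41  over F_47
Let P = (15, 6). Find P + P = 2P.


Doubling: s = (3 x1^2 + a) / (2 y1)
s = (3*15^2 + 41) / (2*6) mod 47 = 44
x3 = s^2 - 2 x1 mod 47 = 44^2 - 2*15 = 26
y3 = s (x1 - x3) - y1 mod 47 = 44 * (15 - 26) - 6 = 27

2P = (26, 27)


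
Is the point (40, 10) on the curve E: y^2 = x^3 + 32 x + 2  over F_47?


Check whether y^2 = x^3 + 32 x + 2 (mod 47) for (x, y) = (40, 10).
LHS: y^2 = 10^2 mod 47 = 6
RHS: x^3 + 32 x + 2 = 40^3 + 32*40 + 2 mod 47 = 46
LHS != RHS

No, not on the curve


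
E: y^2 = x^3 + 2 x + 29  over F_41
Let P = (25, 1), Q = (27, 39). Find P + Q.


P != Q, so use the chord formula.
s = (y2 - y1) / (x2 - x1) = (38) / (2) mod 41 = 19
x3 = s^2 - x1 - x2 mod 41 = 19^2 - 25 - 27 = 22
y3 = s (x1 - x3) - y1 mod 41 = 19 * (25 - 22) - 1 = 15

P + Q = (22, 15)


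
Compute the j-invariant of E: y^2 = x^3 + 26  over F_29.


Delta = -16(4 a^3 + 27 b^2) mod 29 = 27
-1728 * (4 a)^3 = -1728 * (4*0)^3 mod 29 = 0
j = 0 * 27^(-1) mod 29 = 0

j = 0 (mod 29)


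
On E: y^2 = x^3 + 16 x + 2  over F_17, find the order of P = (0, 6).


Compute successive multiples of P until we hit O:
  1P = (0, 6)
  2P = (15, 8)
  3P = (3, 14)
  4P = (6, 12)
  5P = (12, 16)
  6P = (9, 12)
  7P = (16, 6)
  8P = (1, 11)
  ... (continuing to 25P)
  25P = O

ord(P) = 25


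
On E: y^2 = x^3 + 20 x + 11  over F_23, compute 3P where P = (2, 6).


k = 3 = 11_2 (binary, LSB first: 11)
Double-and-add from P = (2, 6):
  bit 0 = 1: acc = O + (2, 6) = (2, 6)
  bit 1 = 1: acc = (2, 6) + (21, 20) = (18, 4)

3P = (18, 4)


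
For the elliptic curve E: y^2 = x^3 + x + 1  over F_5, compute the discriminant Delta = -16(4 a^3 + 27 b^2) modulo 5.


4 a^3 + 27 b^2 = 4*1^3 + 27*1^2 = 4 + 27 = 31
Delta = -16 * (31) = -496
Delta mod 5 = 4

Delta = 4 (mod 5)


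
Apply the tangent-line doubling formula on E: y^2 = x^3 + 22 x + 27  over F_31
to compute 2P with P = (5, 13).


Doubling: s = (3 x1^2 + a) / (2 y1)
s = (3*5^2 + 22) / (2*13) mod 31 = 24
x3 = s^2 - 2 x1 mod 31 = 24^2 - 2*5 = 8
y3 = s (x1 - x3) - y1 mod 31 = 24 * (5 - 8) - 13 = 8

2P = (8, 8)


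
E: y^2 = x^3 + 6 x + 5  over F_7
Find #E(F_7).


For each x in F_7, count y with y^2 = x^3 + 6 x + 5 mod 7:
  x = 2: RHS = 4, y in [2, 5]  -> 2 point(s)
  x = 3: RHS = 1, y in [1, 6]  -> 2 point(s)
  x = 4: RHS = 2, y in [3, 4]  -> 2 point(s)
Affine points: 6. Add the point at infinity: total = 7.

#E(F_7) = 7


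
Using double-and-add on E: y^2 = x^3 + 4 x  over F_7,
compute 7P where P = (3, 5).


k = 7 = 111_2 (binary, LSB first: 111)
Double-and-add from P = (3, 5):
  bit 0 = 1: acc = O + (3, 5) = (3, 5)
  bit 1 = 1: acc = (3, 5) + (2, 3) = (6, 3)
  bit 2 = 1: acc = (6, 3) + (0, 0) = (3, 2)

7P = (3, 2)


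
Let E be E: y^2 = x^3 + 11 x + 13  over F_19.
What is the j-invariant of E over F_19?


Delta = -16(4 a^3 + 27 b^2) mod 19 = 2
-1728 * (4 a)^3 = -1728 * (4*11)^3 mod 19 = 7
j = 7 * 2^(-1) mod 19 = 13

j = 13 (mod 19)


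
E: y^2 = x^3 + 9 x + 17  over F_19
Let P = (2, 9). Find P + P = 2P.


Doubling: s = (3 x1^2 + a) / (2 y1)
s = (3*2^2 + 9) / (2*9) mod 19 = 17
x3 = s^2 - 2 x1 mod 19 = 17^2 - 2*2 = 0
y3 = s (x1 - x3) - y1 mod 19 = 17 * (2 - 0) - 9 = 6

2P = (0, 6)


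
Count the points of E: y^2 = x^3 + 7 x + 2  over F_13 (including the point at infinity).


For each x in F_13, count y with y^2 = x^3 + 7 x + 2 mod 13:
  x = 1: RHS = 10, y in [6, 7]  -> 2 point(s)
  x = 4: RHS = 3, y in [4, 9]  -> 2 point(s)
  x = 6: RHS = 0, y in [0]  -> 1 point(s)
  x = 7: RHS = 4, y in [2, 11]  -> 2 point(s)
  x = 9: RHS = 1, y in [1, 12]  -> 2 point(s)
Affine points: 9. Add the point at infinity: total = 10.

#E(F_13) = 10


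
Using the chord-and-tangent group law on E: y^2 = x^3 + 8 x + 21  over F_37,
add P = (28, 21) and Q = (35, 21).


P != Q, so use the chord formula.
s = (y2 - y1) / (x2 - x1) = (0) / (7) mod 37 = 0
x3 = s^2 - x1 - x2 mod 37 = 0^2 - 28 - 35 = 11
y3 = s (x1 - x3) - y1 mod 37 = 0 * (28 - 11) - 21 = 16

P + Q = (11, 16)


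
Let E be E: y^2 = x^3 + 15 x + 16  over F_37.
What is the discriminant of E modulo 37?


4 a^3 + 27 b^2 = 4*15^3 + 27*16^2 = 13500 + 6912 = 20412
Delta = -16 * (20412) = -326592
Delta mod 37 = 7

Delta = 7 (mod 37)


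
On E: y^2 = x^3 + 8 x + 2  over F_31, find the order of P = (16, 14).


Compute successive multiples of P until we hit O:
  1P = (16, 14)
  2P = (6, 24)
  3P = (10, 11)
  4P = (13, 3)
  5P = (12, 11)
  6P = (21, 21)
  7P = (22, 21)
  8P = (9, 20)
  ... (continuing to 31P)
  31P = O

ord(P) = 31


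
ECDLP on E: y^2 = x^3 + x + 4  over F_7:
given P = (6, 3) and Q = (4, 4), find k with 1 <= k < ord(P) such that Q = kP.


Enumerate multiples of P until we hit Q = (4, 4):
  1P = (6, 3)
  2P = (4, 3)
  3P = (4, 4)
Match found at i = 3.

k = 3


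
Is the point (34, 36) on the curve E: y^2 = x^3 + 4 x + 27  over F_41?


Check whether y^2 = x^3 + 4 x + 27 (mod 41) for (x, y) = (34, 36).
LHS: y^2 = 36^2 mod 41 = 25
RHS: x^3 + 4 x + 27 = 34^3 + 4*34 + 27 mod 41 = 25
LHS = RHS

Yes, on the curve


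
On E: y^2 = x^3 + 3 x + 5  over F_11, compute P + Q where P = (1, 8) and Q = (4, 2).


P != Q, so use the chord formula.
s = (y2 - y1) / (x2 - x1) = (5) / (3) mod 11 = 9
x3 = s^2 - x1 - x2 mod 11 = 9^2 - 1 - 4 = 10
y3 = s (x1 - x3) - y1 mod 11 = 9 * (1 - 10) - 8 = 10

P + Q = (10, 10)


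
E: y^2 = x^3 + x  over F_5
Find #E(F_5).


For each x in F_5, count y with y^2 = x^3 + 1 x + 0 mod 5:
  x = 0: RHS = 0, y in [0]  -> 1 point(s)
  x = 2: RHS = 0, y in [0]  -> 1 point(s)
  x = 3: RHS = 0, y in [0]  -> 1 point(s)
Affine points: 3. Add the point at infinity: total = 4.

#E(F_5) = 4


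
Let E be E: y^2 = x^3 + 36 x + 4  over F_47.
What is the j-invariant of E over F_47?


Delta = -16(4 a^3 + 27 b^2) mod 47 = 17
-1728 * (4 a)^3 = -1728 * (4*36)^3 mod 47 = 15
j = 15 * 17^(-1) mod 47 = 23

j = 23 (mod 47)


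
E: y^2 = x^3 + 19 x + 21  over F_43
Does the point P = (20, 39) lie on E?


Check whether y^2 = x^3 + 19 x + 21 (mod 43) for (x, y) = (20, 39).
LHS: y^2 = 39^2 mod 43 = 16
RHS: x^3 + 19 x + 21 = 20^3 + 19*20 + 21 mod 43 = 16
LHS = RHS

Yes, on the curve


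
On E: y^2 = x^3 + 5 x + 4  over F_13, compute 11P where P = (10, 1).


k = 11 = 1011_2 (binary, LSB first: 1101)
Double-and-add from P = (10, 1):
  bit 0 = 1: acc = O + (10, 1) = (10, 1)
  bit 1 = 1: acc = (10, 1) + (2, 10) = (11, 5)
  bit 2 = 0: acc unchanged = (11, 5)
  bit 3 = 1: acc = (11, 5) + (1, 7) = (0, 11)

11P = (0, 11)


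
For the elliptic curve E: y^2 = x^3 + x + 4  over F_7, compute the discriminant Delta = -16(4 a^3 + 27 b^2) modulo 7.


4 a^3 + 27 b^2 = 4*1^3 + 27*4^2 = 4 + 432 = 436
Delta = -16 * (436) = -6976
Delta mod 7 = 3

Delta = 3 (mod 7)


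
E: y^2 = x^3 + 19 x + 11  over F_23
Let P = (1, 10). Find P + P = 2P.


Doubling: s = (3 x1^2 + a) / (2 y1)
s = (3*1^2 + 19) / (2*10) mod 23 = 8
x3 = s^2 - 2 x1 mod 23 = 8^2 - 2*1 = 16
y3 = s (x1 - x3) - y1 mod 23 = 8 * (1 - 16) - 10 = 8

2P = (16, 8)


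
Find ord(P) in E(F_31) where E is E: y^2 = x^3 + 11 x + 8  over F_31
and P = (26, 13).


Compute successive multiples of P until we hit O:
  1P = (26, 13)
  2P = (7, 26)
  3P = (8, 22)
  4P = (5, 23)
  5P = (1, 12)
  6P = (29, 3)
  7P = (25, 25)
  8P = (0, 16)
  ... (continuing to 35P)
  35P = O

ord(P) = 35


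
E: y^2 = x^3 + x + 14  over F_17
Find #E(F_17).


For each x in F_17, count y with y^2 = x^3 + 1 x + 14 mod 17:
  x = 1: RHS = 16, y in [4, 13]  -> 2 point(s)
  x = 5: RHS = 8, y in [5, 12]  -> 2 point(s)
  x = 6: RHS = 15, y in [7, 10]  -> 2 point(s)
  x = 9: RHS = 4, y in [2, 15]  -> 2 point(s)
  x = 10: RHS = 4, y in [2, 15]  -> 2 point(s)
  x = 11: RHS = 13, y in [8, 9]  -> 2 point(s)
  x = 14: RHS = 1, y in [1, 16]  -> 2 point(s)
  x = 15: RHS = 4, y in [2, 15]  -> 2 point(s)
Affine points: 16. Add the point at infinity: total = 17.

#E(F_17) = 17


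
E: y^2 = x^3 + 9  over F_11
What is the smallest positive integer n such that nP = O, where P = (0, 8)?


Compute successive multiples of P until we hit O:
  1P = (0, 8)
  2P = (0, 3)
  3P = O

ord(P) = 3


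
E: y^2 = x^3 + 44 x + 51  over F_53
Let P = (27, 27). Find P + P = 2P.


Doubling: s = (3 x1^2 + a) / (2 y1)
s = (3*27^2 + 44) / (2*27) mod 53 = 5
x3 = s^2 - 2 x1 mod 53 = 5^2 - 2*27 = 24
y3 = s (x1 - x3) - y1 mod 53 = 5 * (27 - 24) - 27 = 41

2P = (24, 41)


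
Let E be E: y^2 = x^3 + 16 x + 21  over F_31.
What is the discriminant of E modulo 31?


4 a^3 + 27 b^2 = 4*16^3 + 27*21^2 = 16384 + 11907 = 28291
Delta = -16 * (28291) = -452656
Delta mod 31 = 6

Delta = 6 (mod 31)


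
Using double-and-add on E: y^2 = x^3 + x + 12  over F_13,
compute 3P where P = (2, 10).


k = 3 = 11_2 (binary, LSB first: 11)
Double-and-add from P = (2, 10):
  bit 0 = 1: acc = O + (2, 10) = (2, 10)
  bit 1 = 1: acc = (2, 10) + (9, 3) = (3, 4)

3P = (3, 4)


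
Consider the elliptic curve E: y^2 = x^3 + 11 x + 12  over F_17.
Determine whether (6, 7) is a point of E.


Check whether y^2 = x^3 + 11 x + 12 (mod 17) for (x, y) = (6, 7).
LHS: y^2 = 7^2 mod 17 = 15
RHS: x^3 + 11 x + 12 = 6^3 + 11*6 + 12 mod 17 = 5
LHS != RHS

No, not on the curve


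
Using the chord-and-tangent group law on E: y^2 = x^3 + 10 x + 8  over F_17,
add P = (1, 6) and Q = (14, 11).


P != Q, so use the chord formula.
s = (y2 - y1) / (x2 - x1) = (5) / (13) mod 17 = 3
x3 = s^2 - x1 - x2 mod 17 = 3^2 - 1 - 14 = 11
y3 = s (x1 - x3) - y1 mod 17 = 3 * (1 - 11) - 6 = 15

P + Q = (11, 15)


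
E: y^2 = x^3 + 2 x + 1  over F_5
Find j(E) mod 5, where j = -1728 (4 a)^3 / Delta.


Delta = -16(4 a^3 + 27 b^2) mod 5 = 1
-1728 * (4 a)^3 = -1728 * (4*2)^3 mod 5 = 4
j = 4 * 1^(-1) mod 5 = 4

j = 4 (mod 5)


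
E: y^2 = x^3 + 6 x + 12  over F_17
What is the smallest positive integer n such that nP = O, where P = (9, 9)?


Compute successive multiples of P until we hit O:
  1P = (9, 9)
  2P = (1, 11)
  3P = (6, 3)
  4P = (6, 14)
  5P = (1, 6)
  6P = (9, 8)
  7P = O

ord(P) = 7


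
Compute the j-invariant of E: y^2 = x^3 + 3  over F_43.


Delta = -16(4 a^3 + 27 b^2) mod 43 = 25
-1728 * (4 a)^3 = -1728 * (4*0)^3 mod 43 = 0
j = 0 * 25^(-1) mod 43 = 0

j = 0 (mod 43)


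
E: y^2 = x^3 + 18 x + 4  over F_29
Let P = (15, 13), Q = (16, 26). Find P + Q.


P != Q, so use the chord formula.
s = (y2 - y1) / (x2 - x1) = (13) / (1) mod 29 = 13
x3 = s^2 - x1 - x2 mod 29 = 13^2 - 15 - 16 = 22
y3 = s (x1 - x3) - y1 mod 29 = 13 * (15 - 22) - 13 = 12

P + Q = (22, 12)


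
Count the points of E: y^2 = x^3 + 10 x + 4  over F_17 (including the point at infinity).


For each x in F_17, count y with y^2 = x^3 + 10 x + 4 mod 17:
  x = 0: RHS = 4, y in [2, 15]  -> 2 point(s)
  x = 1: RHS = 15, y in [7, 10]  -> 2 point(s)
  x = 2: RHS = 15, y in [7, 10]  -> 2 point(s)
  x = 5: RHS = 9, y in [3, 14]  -> 2 point(s)
  x = 6: RHS = 8, y in [5, 12]  -> 2 point(s)
  x = 7: RHS = 9, y in [3, 14]  -> 2 point(s)
  x = 8: RHS = 1, y in [1, 16]  -> 2 point(s)
  x = 10: RHS = 16, y in [4, 13]  -> 2 point(s)
  x = 11: RHS = 0, y in [0]  -> 1 point(s)
  x = 12: RHS = 16, y in [4, 13]  -> 2 point(s)
  x = 13: RHS = 2, y in [6, 11]  -> 2 point(s)
  x = 14: RHS = 15, y in [7, 10]  -> 2 point(s)
Affine points: 23. Add the point at infinity: total = 24.

#E(F_17) = 24


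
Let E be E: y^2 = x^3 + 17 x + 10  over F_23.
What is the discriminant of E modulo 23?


4 a^3 + 27 b^2 = 4*17^3 + 27*10^2 = 19652 + 2700 = 22352
Delta = -16 * (22352) = -357632
Delta mod 23 = 18

Delta = 18 (mod 23)


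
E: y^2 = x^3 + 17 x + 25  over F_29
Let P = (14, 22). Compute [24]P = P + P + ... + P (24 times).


k = 24 = 11000_2 (binary, LSB first: 00011)
Double-and-add from P = (14, 22):
  bit 0 = 0: acc unchanged = O
  bit 1 = 0: acc unchanged = O
  bit 2 = 0: acc unchanged = O
  bit 3 = 1: acc = O + (26, 18) = (26, 18)
  bit 4 = 1: acc = (26, 18) + (10, 8) = (2, 26)

24P = (2, 26)


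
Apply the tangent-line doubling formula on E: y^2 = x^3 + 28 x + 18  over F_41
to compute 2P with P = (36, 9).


Doubling: s = (3 x1^2 + a) / (2 y1)
s = (3*36^2 + 28) / (2*9) mod 41 = 8
x3 = s^2 - 2 x1 mod 41 = 8^2 - 2*36 = 33
y3 = s (x1 - x3) - y1 mod 41 = 8 * (36 - 33) - 9 = 15

2P = (33, 15)


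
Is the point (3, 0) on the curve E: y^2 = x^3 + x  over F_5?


Check whether y^2 = x^3 + 1 x + 0 (mod 5) for (x, y) = (3, 0).
LHS: y^2 = 0^2 mod 5 = 0
RHS: x^3 + 1 x + 0 = 3^3 + 1*3 + 0 mod 5 = 0
LHS = RHS

Yes, on the curve


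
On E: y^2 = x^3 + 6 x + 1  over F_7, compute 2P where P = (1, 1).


Doubling: s = (3 x1^2 + a) / (2 y1)
s = (3*1^2 + 6) / (2*1) mod 7 = 1
x3 = s^2 - 2 x1 mod 7 = 1^2 - 2*1 = 6
y3 = s (x1 - x3) - y1 mod 7 = 1 * (1 - 6) - 1 = 1

2P = (6, 1)


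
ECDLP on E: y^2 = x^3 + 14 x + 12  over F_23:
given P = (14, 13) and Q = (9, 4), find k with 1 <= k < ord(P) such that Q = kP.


Enumerate multiples of P until we hit Q = (9, 4):
  1P = (14, 13)
  2P = (7, 4)
  3P = (6, 17)
  4P = (9, 19)
  5P = (18, 1)
  6P = (0, 14)
  7P = (11, 18)
  8P = (11, 5)
  9P = (0, 9)
  10P = (18, 22)
  11P = (9, 4)
Match found at i = 11.

k = 11


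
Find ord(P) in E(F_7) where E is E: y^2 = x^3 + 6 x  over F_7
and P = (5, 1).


Compute successive multiples of P until we hit O:
  1P = (5, 1)
  2P = (1, 0)
  3P = (5, 6)
  4P = O

ord(P) = 4


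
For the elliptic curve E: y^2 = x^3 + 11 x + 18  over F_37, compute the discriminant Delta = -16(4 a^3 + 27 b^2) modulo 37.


4 a^3 + 27 b^2 = 4*11^3 + 27*18^2 = 5324 + 8748 = 14072
Delta = -16 * (14072) = -225152
Delta mod 37 = 30

Delta = 30 (mod 37)


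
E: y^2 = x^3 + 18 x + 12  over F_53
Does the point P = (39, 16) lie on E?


Check whether y^2 = x^3 + 18 x + 12 (mod 53) for (x, y) = (39, 16).
LHS: y^2 = 16^2 mod 53 = 44
RHS: x^3 + 18 x + 12 = 39^3 + 18*39 + 12 mod 53 = 37
LHS != RHS

No, not on the curve


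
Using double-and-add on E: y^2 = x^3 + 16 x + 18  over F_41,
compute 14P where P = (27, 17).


k = 14 = 1110_2 (binary, LSB first: 0111)
Double-and-add from P = (27, 17):
  bit 0 = 0: acc unchanged = O
  bit 1 = 1: acc = O + (38, 36) = (38, 36)
  bit 2 = 1: acc = (38, 36) + (29, 36) = (15, 5)
  bit 3 = 1: acc = (15, 5) + (4, 33) = (40, 40)

14P = (40, 40)


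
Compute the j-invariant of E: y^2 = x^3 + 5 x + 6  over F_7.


Delta = -16(4 a^3 + 27 b^2) mod 7 = 3
-1728 * (4 a)^3 = -1728 * (4*5)^3 mod 7 = 6
j = 6 * 3^(-1) mod 7 = 2

j = 2 (mod 7)


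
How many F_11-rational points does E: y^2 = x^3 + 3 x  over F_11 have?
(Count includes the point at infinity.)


For each x in F_11, count y with y^2 = x^3 + 3 x + 0 mod 11:
  x = 0: RHS = 0, y in [0]  -> 1 point(s)
  x = 1: RHS = 4, y in [2, 9]  -> 2 point(s)
  x = 2: RHS = 3, y in [5, 6]  -> 2 point(s)
  x = 3: RHS = 3, y in [5, 6]  -> 2 point(s)
  x = 6: RHS = 3, y in [5, 6]  -> 2 point(s)
  x = 7: RHS = 1, y in [1, 10]  -> 2 point(s)
Affine points: 11. Add the point at infinity: total = 12.

#E(F_11) = 12


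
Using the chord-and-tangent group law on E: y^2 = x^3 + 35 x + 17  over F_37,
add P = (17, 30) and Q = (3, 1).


P != Q, so use the chord formula.
s = (y2 - y1) / (x2 - x1) = (8) / (23) mod 37 = 10
x3 = s^2 - x1 - x2 mod 37 = 10^2 - 17 - 3 = 6
y3 = s (x1 - x3) - y1 mod 37 = 10 * (17 - 6) - 30 = 6

P + Q = (6, 6)


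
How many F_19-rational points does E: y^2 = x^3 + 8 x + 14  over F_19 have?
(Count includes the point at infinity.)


For each x in F_19, count y with y^2 = x^3 + 8 x + 14 mod 19:
  x = 1: RHS = 4, y in [2, 17]  -> 2 point(s)
  x = 2: RHS = 0, y in [0]  -> 1 point(s)
  x = 8: RHS = 1, y in [1, 18]  -> 2 point(s)
  x = 9: RHS = 17, y in [6, 13]  -> 2 point(s)
  x = 10: RHS = 11, y in [7, 12]  -> 2 point(s)
  x = 13: RHS = 16, y in [4, 15]  -> 2 point(s)
  x = 14: RHS = 1, y in [1, 18]  -> 2 point(s)
  x = 16: RHS = 1, y in [1, 18]  -> 2 point(s)
  x = 17: RHS = 9, y in [3, 16]  -> 2 point(s)
  x = 18: RHS = 5, y in [9, 10]  -> 2 point(s)
Affine points: 19. Add the point at infinity: total = 20.

#E(F_19) = 20


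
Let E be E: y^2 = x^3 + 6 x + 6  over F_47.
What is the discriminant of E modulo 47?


4 a^3 + 27 b^2 = 4*6^3 + 27*6^2 = 864 + 972 = 1836
Delta = -16 * (1836) = -29376
Delta mod 47 = 46

Delta = 46 (mod 47)


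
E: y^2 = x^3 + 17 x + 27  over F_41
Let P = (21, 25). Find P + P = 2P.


Doubling: s = (3 x1^2 + a) / (2 y1)
s = (3*21^2 + 17) / (2*25) mod 41 = 35
x3 = s^2 - 2 x1 mod 41 = 35^2 - 2*21 = 35
y3 = s (x1 - x3) - y1 mod 41 = 35 * (21 - 35) - 25 = 18

2P = (35, 18)


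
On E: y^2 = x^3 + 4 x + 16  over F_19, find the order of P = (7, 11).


Compute successive multiples of P until we hit O:
  1P = (7, 11)
  2P = (3, 13)
  3P = (14, 2)
  4P = (14, 17)
  5P = (3, 6)
  6P = (7, 8)
  7P = O

ord(P) = 7


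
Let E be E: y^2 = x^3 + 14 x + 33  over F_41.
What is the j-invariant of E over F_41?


Delta = -16(4 a^3 + 27 b^2) mod 41 = 14
-1728 * (4 a)^3 = -1728 * (4*14)^3 mod 41 = 4
j = 4 * 14^(-1) mod 41 = 12

j = 12 (mod 41)


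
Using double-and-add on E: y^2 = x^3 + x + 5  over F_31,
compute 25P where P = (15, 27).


k = 25 = 11001_2 (binary, LSB first: 10011)
Double-and-add from P = (15, 27):
  bit 0 = 1: acc = O + (15, 27) = (15, 27)
  bit 1 = 0: acc unchanged = (15, 27)
  bit 2 = 0: acc unchanged = (15, 27)
  bit 3 = 1: acc = (15, 27) + (3, 29) = (7, 13)
  bit 4 = 1: acc = (7, 13) + (12, 3) = (16, 5)

25P = (16, 5)


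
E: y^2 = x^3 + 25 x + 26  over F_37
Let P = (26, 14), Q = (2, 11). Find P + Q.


P != Q, so use the chord formula.
s = (y2 - y1) / (x2 - x1) = (34) / (13) mod 37 = 14
x3 = s^2 - x1 - x2 mod 37 = 14^2 - 26 - 2 = 20
y3 = s (x1 - x3) - y1 mod 37 = 14 * (26 - 20) - 14 = 33

P + Q = (20, 33)


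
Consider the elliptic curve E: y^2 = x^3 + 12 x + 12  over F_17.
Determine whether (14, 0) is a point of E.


Check whether y^2 = x^3 + 12 x + 12 (mod 17) for (x, y) = (14, 0).
LHS: y^2 = 0^2 mod 17 = 0
RHS: x^3 + 12 x + 12 = 14^3 + 12*14 + 12 mod 17 = 0
LHS = RHS

Yes, on the curve


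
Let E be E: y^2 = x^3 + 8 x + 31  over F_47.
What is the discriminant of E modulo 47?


4 a^3 + 27 b^2 = 4*8^3 + 27*31^2 = 2048 + 25947 = 27995
Delta = -16 * (27995) = -447920
Delta mod 47 = 37

Delta = 37 (mod 47)


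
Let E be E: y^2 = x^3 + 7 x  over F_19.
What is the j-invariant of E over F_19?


Delta = -16(4 a^3 + 27 b^2) mod 19 = 12
-1728 * (4 a)^3 = -1728 * (4*7)^3 mod 19 = 7
j = 7 * 12^(-1) mod 19 = 18

j = 18 (mod 19)


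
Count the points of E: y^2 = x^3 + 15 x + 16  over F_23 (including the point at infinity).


For each x in F_23, count y with y^2 = x^3 + 15 x + 16 mod 23:
  x = 0: RHS = 16, y in [4, 19]  -> 2 point(s)
  x = 1: RHS = 9, y in [3, 20]  -> 2 point(s)
  x = 2: RHS = 8, y in [10, 13]  -> 2 point(s)
  x = 4: RHS = 2, y in [5, 18]  -> 2 point(s)
  x = 5: RHS = 9, y in [3, 20]  -> 2 point(s)
  x = 6: RHS = 0, y in [0]  -> 1 point(s)
  x = 7: RHS = 4, y in [2, 21]  -> 2 point(s)
  x = 8: RHS = 4, y in [2, 21]  -> 2 point(s)
  x = 9: RHS = 6, y in [11, 12]  -> 2 point(s)
  x = 10: RHS = 16, y in [4, 19]  -> 2 point(s)
  x = 13: RHS = 16, y in [4, 19]  -> 2 point(s)
  x = 14: RHS = 3, y in [7, 16]  -> 2 point(s)
  x = 17: RHS = 9, y in [3, 20]  -> 2 point(s)
  x = 18: RHS = 0, y in [0]  -> 1 point(s)
  x = 20: RHS = 13, y in [6, 17]  -> 2 point(s)
  x = 21: RHS = 1, y in [1, 22]  -> 2 point(s)
  x = 22: RHS = 0, y in [0]  -> 1 point(s)
Affine points: 31. Add the point at infinity: total = 32.

#E(F_23) = 32


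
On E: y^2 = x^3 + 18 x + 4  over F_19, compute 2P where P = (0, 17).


Doubling: s = (3 x1^2 + a) / (2 y1)
s = (3*0^2 + 18) / (2*17) mod 19 = 5
x3 = s^2 - 2 x1 mod 19 = 5^2 - 2*0 = 6
y3 = s (x1 - x3) - y1 mod 19 = 5 * (0 - 6) - 17 = 10

2P = (6, 10)


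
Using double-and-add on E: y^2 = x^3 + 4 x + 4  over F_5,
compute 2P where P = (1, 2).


k = 2 = 10_2 (binary, LSB first: 01)
Double-and-add from P = (1, 2):
  bit 0 = 0: acc unchanged = O
  bit 1 = 1: acc = O + (2, 0) = (2, 0)

2P = (2, 0)


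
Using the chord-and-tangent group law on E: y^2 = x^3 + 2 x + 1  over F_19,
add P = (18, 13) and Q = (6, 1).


P != Q, so use the chord formula.
s = (y2 - y1) / (x2 - x1) = (7) / (7) mod 19 = 1
x3 = s^2 - x1 - x2 mod 19 = 1^2 - 18 - 6 = 15
y3 = s (x1 - x3) - y1 mod 19 = 1 * (18 - 15) - 13 = 9

P + Q = (15, 9)


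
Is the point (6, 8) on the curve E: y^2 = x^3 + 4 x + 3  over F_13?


Check whether y^2 = x^3 + 4 x + 3 (mod 13) for (x, y) = (6, 8).
LHS: y^2 = 8^2 mod 13 = 12
RHS: x^3 + 4 x + 3 = 6^3 + 4*6 + 3 mod 13 = 9
LHS != RHS

No, not on the curve


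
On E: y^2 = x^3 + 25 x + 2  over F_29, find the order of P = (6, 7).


Compute successive multiples of P until we hit O:
  1P = (6, 7)
  2P = (13, 28)
  3P = (19, 12)
  4P = (28, 18)
  5P = (17, 2)
  6P = (11, 19)
  7P = (5, 7)
  8P = (18, 22)
  ... (continuing to 18P)
  18P = O

ord(P) = 18


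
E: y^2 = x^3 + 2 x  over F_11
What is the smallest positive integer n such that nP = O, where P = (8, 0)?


Compute successive multiples of P until we hit O:
  1P = (8, 0)
  2P = O

ord(P) = 2


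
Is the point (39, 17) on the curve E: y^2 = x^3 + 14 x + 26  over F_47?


Check whether y^2 = x^3 + 14 x + 26 (mod 47) for (x, y) = (39, 17).
LHS: y^2 = 17^2 mod 47 = 7
RHS: x^3 + 14 x + 26 = 39^3 + 14*39 + 26 mod 47 = 13
LHS != RHS

No, not on the curve


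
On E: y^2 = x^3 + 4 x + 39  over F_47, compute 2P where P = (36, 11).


Doubling: s = (3 x1^2 + a) / (2 y1)
s = (3*36^2 + 4) / (2*11) mod 47 = 6
x3 = s^2 - 2 x1 mod 47 = 6^2 - 2*36 = 11
y3 = s (x1 - x3) - y1 mod 47 = 6 * (36 - 11) - 11 = 45

2P = (11, 45)


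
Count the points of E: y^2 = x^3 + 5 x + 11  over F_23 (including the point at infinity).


For each x in F_23, count y with y^2 = x^3 + 5 x + 11 mod 23:
  x = 2: RHS = 6, y in [11, 12]  -> 2 point(s)
  x = 4: RHS = 3, y in [7, 16]  -> 2 point(s)
  x = 5: RHS = 0, y in [0]  -> 1 point(s)
  x = 6: RHS = 4, y in [2, 21]  -> 2 point(s)
  x = 9: RHS = 3, y in [7, 16]  -> 2 point(s)
  x = 10: RHS = 3, y in [7, 16]  -> 2 point(s)
  x = 16: RHS = 1, y in [1, 22]  -> 2 point(s)
  x = 17: RHS = 18, y in [8, 15]  -> 2 point(s)
  x = 21: RHS = 16, y in [4, 19]  -> 2 point(s)
Affine points: 17. Add the point at infinity: total = 18.

#E(F_23) = 18


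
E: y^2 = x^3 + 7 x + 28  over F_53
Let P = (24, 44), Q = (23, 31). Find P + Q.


P != Q, so use the chord formula.
s = (y2 - y1) / (x2 - x1) = (40) / (52) mod 53 = 13
x3 = s^2 - x1 - x2 mod 53 = 13^2 - 24 - 23 = 16
y3 = s (x1 - x3) - y1 mod 53 = 13 * (24 - 16) - 44 = 7

P + Q = (16, 7)


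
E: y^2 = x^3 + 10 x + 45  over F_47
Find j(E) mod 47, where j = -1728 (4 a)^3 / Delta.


Delta = -16(4 a^3 + 27 b^2) mod 47 = 25
-1728 * (4 a)^3 = -1728 * (4*10)^3 mod 47 = 34
j = 34 * 25^(-1) mod 47 = 7

j = 7 (mod 47)


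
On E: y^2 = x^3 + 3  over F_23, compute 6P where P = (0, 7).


k = 6 = 110_2 (binary, LSB first: 011)
Double-and-add from P = (0, 7):
  bit 0 = 0: acc unchanged = O
  bit 1 = 1: acc = O + (0, 16) = (0, 16)
  bit 2 = 1: acc = (0, 16) + (0, 7) = O

6P = O


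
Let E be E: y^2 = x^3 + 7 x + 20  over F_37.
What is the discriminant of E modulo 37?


4 a^3 + 27 b^2 = 4*7^3 + 27*20^2 = 1372 + 10800 = 12172
Delta = -16 * (12172) = -194752
Delta mod 37 = 16

Delta = 16 (mod 37)


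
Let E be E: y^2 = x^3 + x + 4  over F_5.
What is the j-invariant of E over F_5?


Delta = -16(4 a^3 + 27 b^2) mod 5 = 4
-1728 * (4 a)^3 = -1728 * (4*1)^3 mod 5 = 3
j = 3 * 4^(-1) mod 5 = 2

j = 2 (mod 5)


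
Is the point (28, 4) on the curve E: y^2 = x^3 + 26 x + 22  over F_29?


Check whether y^2 = x^3 + 26 x + 22 (mod 29) for (x, y) = (28, 4).
LHS: y^2 = 4^2 mod 29 = 16
RHS: x^3 + 26 x + 22 = 28^3 + 26*28 + 22 mod 29 = 24
LHS != RHS

No, not on the curve


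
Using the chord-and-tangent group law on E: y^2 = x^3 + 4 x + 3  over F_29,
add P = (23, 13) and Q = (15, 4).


P != Q, so use the chord formula.
s = (y2 - y1) / (x2 - x1) = (20) / (21) mod 29 = 12
x3 = s^2 - x1 - x2 mod 29 = 12^2 - 23 - 15 = 19
y3 = s (x1 - x3) - y1 mod 29 = 12 * (23 - 19) - 13 = 6

P + Q = (19, 6)


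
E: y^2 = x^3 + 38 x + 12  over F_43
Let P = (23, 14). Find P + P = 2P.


Doubling: s = (3 x1^2 + a) / (2 y1)
s = (3*23^2 + 38) / (2*14) mod 43 = 35
x3 = s^2 - 2 x1 mod 43 = 35^2 - 2*23 = 18
y3 = s (x1 - x3) - y1 mod 43 = 35 * (23 - 18) - 14 = 32

2P = (18, 32)


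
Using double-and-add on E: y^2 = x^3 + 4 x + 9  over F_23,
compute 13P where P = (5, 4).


k = 13 = 1101_2 (binary, LSB first: 1011)
Double-and-add from P = (5, 4):
  bit 0 = 1: acc = O + (5, 4) = (5, 4)
  bit 1 = 0: acc unchanged = (5, 4)
  bit 2 = 1: acc = (5, 4) + (22, 21) = (20, 4)
  bit 3 = 1: acc = (20, 4) + (18, 18) = (11, 2)

13P = (11, 2)


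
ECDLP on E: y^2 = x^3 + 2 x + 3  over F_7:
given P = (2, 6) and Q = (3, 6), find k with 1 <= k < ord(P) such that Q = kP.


Enumerate multiples of P until we hit Q = (3, 6):
  1P = (2, 6)
  2P = (3, 1)
  3P = (6, 0)
  4P = (3, 6)
Match found at i = 4.

k = 4


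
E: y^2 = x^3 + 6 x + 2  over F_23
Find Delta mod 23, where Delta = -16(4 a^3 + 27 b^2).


4 a^3 + 27 b^2 = 4*6^3 + 27*2^2 = 864 + 108 = 972
Delta = -16 * (972) = -15552
Delta mod 23 = 19

Delta = 19 (mod 23)


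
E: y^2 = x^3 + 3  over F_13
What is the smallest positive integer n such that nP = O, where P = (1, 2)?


Compute successive multiples of P until we hit O:
  1P = (1, 2)
  2P = (1, 11)
  3P = O

ord(P) = 3


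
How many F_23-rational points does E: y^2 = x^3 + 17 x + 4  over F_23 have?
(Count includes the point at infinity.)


For each x in F_23, count y with y^2 = x^3 + 17 x + 4 mod 23:
  x = 0: RHS = 4, y in [2, 21]  -> 2 point(s)
  x = 2: RHS = 0, y in [0]  -> 1 point(s)
  x = 3: RHS = 13, y in [6, 17]  -> 2 point(s)
  x = 6: RHS = 0, y in [0]  -> 1 point(s)
  x = 7: RHS = 6, y in [11, 12]  -> 2 point(s)
  x = 8: RHS = 8, y in [10, 13]  -> 2 point(s)
  x = 9: RHS = 12, y in [9, 14]  -> 2 point(s)
  x = 10: RHS = 1, y in [1, 22]  -> 2 point(s)
  x = 11: RHS = 4, y in [2, 21]  -> 2 point(s)
  x = 12: RHS = 4, y in [2, 21]  -> 2 point(s)
  x = 15: RHS = 0, y in [0]  -> 1 point(s)
  x = 16: RHS = 2, y in [5, 18]  -> 2 point(s)
  x = 17: RHS = 8, y in [10, 13]  -> 2 point(s)
  x = 18: RHS = 1, y in [1, 22]  -> 2 point(s)
  x = 20: RHS = 18, y in [8, 15]  -> 2 point(s)
  x = 21: RHS = 8, y in [10, 13]  -> 2 point(s)
  x = 22: RHS = 9, y in [3, 20]  -> 2 point(s)
Affine points: 31. Add the point at infinity: total = 32.

#E(F_23) = 32
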